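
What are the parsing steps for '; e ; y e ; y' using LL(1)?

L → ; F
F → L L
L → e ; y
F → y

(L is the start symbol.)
Stack is shown with the top on the left.

Stack      Input            Action
----------------------------------
L $        ; e ; y e ; y $  output L → ; F
; F $      ; e ; y e ; y $  match ';'
F $        e ; y e ; y $    output F → L L
L L $      e ; y e ; y $    output L → e ; y
e ; y L $  e ; y e ; y $    match 'e'
; y L $    ; y e ; y $      match ';'
y L $      y e ; y $        match 'y'
L $        e ; y $          output L → e ; y
e ; y $    e ; y $          match 'e'
; y $      ; y $            match ';'
y $        y $              match 'y'
$          $                accept

The string is accepted.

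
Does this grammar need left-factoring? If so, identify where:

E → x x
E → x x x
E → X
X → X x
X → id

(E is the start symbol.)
Left-factoring is needed when two productions for the same non-terminal
share a common prefix on the right-hand side.

Productions for E:
  E → x x
  E → x x x
  E → X
Productions for X:
  X → X x
  X → id

Found common prefix 'x x' in productions for E

Answer: Yes, E has productions with common prefix 'x x'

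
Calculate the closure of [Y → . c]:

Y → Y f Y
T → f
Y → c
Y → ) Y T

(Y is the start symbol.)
To compute CLOSURE, for each item [A → α.Bβ] where B is a non-terminal, add [B → .γ] for all productions B → γ; repeat for the newly added items until nothing changes.

Start with: [Y → . c]
The dot precedes the terminal c, so nothing is added.

CLOSURE = { [Y → . c] }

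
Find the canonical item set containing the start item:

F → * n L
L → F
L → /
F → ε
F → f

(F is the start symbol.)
First, augment the grammar with F' → F
I₀ = CLOSURE({ [F' → . F] }):
  [F' → . F] has the dot before F: add [F → . * n L], [F → .], [F → . f]
No further items can be added.

I₀ = { [F → . * n L], [F → . f], [F → .], [F' → . F] }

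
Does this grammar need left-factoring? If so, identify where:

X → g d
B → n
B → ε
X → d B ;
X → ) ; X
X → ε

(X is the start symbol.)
No, left-factoring is not needed

Left-factoring is needed when two productions for the same non-terminal
share a common prefix on the right-hand side.

Productions for X:
  X → g d
  X → d B ;
  X → ) ; X
  X → ε
Productions for B:
  B → n
  B → ε

No common prefixes found.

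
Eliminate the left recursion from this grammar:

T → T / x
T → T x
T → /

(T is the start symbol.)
T → / T'
T' → / x T'
T' → x T'
T' → ε

T is directly left-recursive. The standard transformation for
  A → A α₁ | ... | A α_m | β₁ | ... | β_n
is
  A  → β₁ A' | ... | β_n A'
  A' → α₁ A' | ... | α_m A' | ε

T → / becomes T → / T'
T → T / x becomes T' → / x T'
T → T x becomes T' → x T'
Add T' → ε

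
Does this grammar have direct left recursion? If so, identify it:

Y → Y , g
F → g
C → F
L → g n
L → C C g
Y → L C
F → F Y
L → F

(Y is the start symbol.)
Y → Y , g: LEFT RECURSIVE (starts with Y)
F → g: starts with g
C → F: starts with F
L → g n: starts with g
L → C C g: starts with C
Y → L C: starts with L
F → F Y: LEFT RECURSIVE (starts with F)
L → F: starts with F

The grammar has direct left recursion on: Y, F.

Answer: Yes, Y, F are left-recursive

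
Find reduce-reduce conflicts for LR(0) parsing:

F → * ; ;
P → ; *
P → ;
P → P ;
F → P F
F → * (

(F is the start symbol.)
Yes — I5: [P → ; .] vs [P → P ; .]

Augment with F' → F and build the canonical LR(0) collection (I0 = CLOSURE({[F' → . F]}), then GOTO on every symbol after a dot until no new states appear). It has 11 states:
  I0: { [F → . * (], [F → . * ; ;], [F → . P F], [F' → . F], [P → . ; *], [P → . ;], [P → . P ;] }  — shift
  I1: { [F → * . (], [F → * . ; ;] }  — shift
  I2: { [P → ; . *], [P → ; .] }  — shift, reduce
  I3: { [F' → F .] }  — accept
  I4: { [F → . * (], [F → . * ; ;], [F → . P F], [F → P . F], [P → . ; *], [P → . ;], [P → . P ;], [P → P . ;] }  — shift
  I5: { [P → ; . *], [P → ; .], [P → P ; .] }  — shift, 2 reduces
  I6: { [F → P F .] }  — reduce
  I7: { [P → ; * .] }  — reduce
  I8: { [F → * ( .] }  — reduce
  I9: { [F → * ; . ;] }  — shift
  I10: { [F → * ; ; .] }  — reduce

I5 contains complete items [P → ; .], [P → P ; .] — reduce-reduce conflict.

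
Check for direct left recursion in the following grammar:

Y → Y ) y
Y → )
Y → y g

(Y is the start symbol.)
Yes, Y is left-recursive

Y → Y ) y: LEFT RECURSIVE (starts with Y)
Y → ): starts with ')'
Y → y g: starts with y

The grammar has direct left recursion on: Y.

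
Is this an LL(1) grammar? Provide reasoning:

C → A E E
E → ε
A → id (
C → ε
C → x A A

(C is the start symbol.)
Yes, the grammar is LL(1).

A grammar is LL(1) if for each non-terminal N with multiple productions, the predict sets of those productions are pairwise disjoint, where PREDICT(N → α) = (FIRST(α) \ {ε}) ∪ (FOLLOW(N) if α ⇒* ε).

Relevant sets:
  FIRST(A) = { 'id' }
  FOLLOW(C) = { $ }

For C:
  PREDICT(C → A E E) = { 'id' }
  PREDICT(C → ε) = { $ }
  PREDICT(C → x A A) = { 'x' }
E, A have a single production, so nothing to check there.

All predict sets are disjoint. The grammar IS LL(1).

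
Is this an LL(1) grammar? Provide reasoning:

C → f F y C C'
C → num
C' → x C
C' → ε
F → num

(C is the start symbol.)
Relevant sets:
  FOLLOW(C') = { $, 'x' }

For C:
  PREDICT(C → f F y C C') = { 'f' }
  PREDICT(C → num) = { 'num' }
For C':
  PREDICT(C' → x C) = { 'x' }
  PREDICT(C' → ε) = { $, 'x' }
F has a single production, so nothing to check there.

Conflict found: Predict set conflict for C': { 'x' }
The grammar is NOT LL(1).

Answer: No. Predict set conflict for C': { 'x' }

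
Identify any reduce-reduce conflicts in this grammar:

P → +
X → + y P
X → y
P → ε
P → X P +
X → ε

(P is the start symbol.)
A reduce-reduce conflict occurs when an LR(0) state has two complete items [A → α .] and [B → β .] — both call for a reduction, and with no lookahead the parser cannot choose between them.

Augment with P' → P and build the canonical LR(0) collection (I0 = CLOSURE({[P' → . P]}), then GOTO on every symbol after a dot until no new states appear). It has 9 states:
  I0: { [P → . +], [P → . X P +], [P → .], [P' → . P], [X → . + y P], [X → . y], [X → .] }  — shift, 2 reduces
  I1: { [P → + .], [X → + . y P] }  — shift, reduce
  I2: { [P' → P .] }  — accept
  I3: { [P → . +], [P → . X P +], [P → .], [P → X . P +], [X → . + y P], [X → . y], [X → .] }  — shift, 2 reduces
  I4: { [X → y .] }  — reduce
  I5: { [P → X P . +] }  — shift
  I6: { [P → X P + .] }  — reduce
  I7: { [P → . +], [P → . X P +], [P → .], [X → + y . P], [X → . + y P], [X → . y], [X → .] }  — shift, 2 reduces
  I8: { [X → + y P .] }  — reduce

I0 contains complete items [P → .], [X → .] — reduce-reduce conflict.
I3 contains complete items [P → .], [X → .] — reduce-reduce conflict.
I7 contains complete items [P → .], [X → .] — reduce-reduce conflict.

Answer: Yes — I0: [P → .] vs [X → .]; I3: [P → .] vs [X → .]; I7: [P → .] vs [X → .]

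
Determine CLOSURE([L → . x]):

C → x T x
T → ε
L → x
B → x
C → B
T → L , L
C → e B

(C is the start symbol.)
{ [L → . x] }

To compute CLOSURE, for each item [A → α.Bβ] where B is a non-terminal, add [B → .γ] for all productions B → γ; repeat for the newly added items until nothing changes.

Start with: [L → . x]
The dot precedes the terminal x, so nothing is added.

CLOSURE = { [L → . x] }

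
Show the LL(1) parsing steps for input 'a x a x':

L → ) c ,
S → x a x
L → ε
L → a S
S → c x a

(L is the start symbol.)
LL(1) parsing maintains a stack (initially the start symbol over $) and the input. At each step: if the stack top is a terminal, match it against the current input token; if it is a non-terminal N, replace it with the RHS of M[N, lookahead] (the unique production whose predict set contains the lookahead).

Stack is shown with the top on the left.

Stack    Input      Action
--------------------------
L $      a x a x $  output L → a S
a S $    a x a x $  match 'a'
S $      x a x $    output S → x a x
x a x $  x a x $    match 'x'
a x $    a x $      match 'a'
x $      x $        match 'x'
$        $          accept

The string is accepted.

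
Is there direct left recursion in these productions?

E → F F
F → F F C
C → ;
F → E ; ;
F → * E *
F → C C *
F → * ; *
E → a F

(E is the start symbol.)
Yes, F is left-recursive

E → F F: starts with F
F → F F C: LEFT RECURSIVE (starts with F)
C → ;: starts with ';'
F → E ; ;: starts with E
F → * E *: starts with '*'
F → C C *: starts with C
F → * ; *: starts with '*'
E → a F: starts with a

The grammar has direct left recursion on: F.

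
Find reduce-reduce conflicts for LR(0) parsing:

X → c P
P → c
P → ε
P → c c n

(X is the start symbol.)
A reduce-reduce conflict occurs when an LR(0) state has two complete items [A → α .] and [B → β .] — both call for a reduction, and with no lookahead the parser cannot choose between them.

Augment with X' → X and build the canonical LR(0) collection (I0 = CLOSURE({[X' → . X]}), then GOTO on every symbol after a dot until no new states appear). It has 7 states:
  I0: { [X → . c P], [X' → . X] }  — shift
  I1: { [X' → X .] }  — accept
  I2: { [P → . c c n], [P → . c], [P → .], [X → c . P] }  — shift, reduce
  I3: { [X → c P .] }  — reduce
  I4: { [P → c . c n], [P → c .] }  — shift, reduce
  I5: { [P → c c . n] }  — shift
  I6: { [P → c c n .] }  — reduce

No state contains more than one complete item.

Answer: No reduce-reduce conflicts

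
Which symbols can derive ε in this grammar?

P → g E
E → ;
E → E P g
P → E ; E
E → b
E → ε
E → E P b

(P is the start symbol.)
{ 'E' }

A non-terminal is nullable if it can derive ε (the empty string): either it has an ε-production, or it has a production whose right-hand side consists entirely of nullable non-terminals.

ε-productions: E → ε
So E is immediately nullable.
No further non-terminal can be added: every production for the remaining non-terminals contains a terminal or a non-nullable non-terminal.
Nullable = { 'E' }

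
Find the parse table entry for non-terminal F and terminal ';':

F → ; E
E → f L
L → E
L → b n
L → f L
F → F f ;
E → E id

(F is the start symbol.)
To find M[F, ';'], we find productions for F where ';' is in the predict set (PREDICT(N → α) = (FIRST(α) \ {ε}) ∪ (FOLLOW(N) if α ⇒* ε)).

Relevant sets:
  FIRST(F) = { ';' }

F → ; E: PREDICT = { ';' }
  ';' is in predict set, so this production goes in M[F, ';']
F → F f ;: PREDICT = { ';' }
  ';' is in predict set, so this production goes in M[F, ';']

M[F, ';'] = F → ; E, F → F f ;  (a multiply-defined cell — the grammar is not LL(1))

Answer: F → ; E, F → F f ;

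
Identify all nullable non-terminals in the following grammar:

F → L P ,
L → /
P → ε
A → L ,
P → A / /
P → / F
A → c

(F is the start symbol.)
{ 'P' }

ε-productions: P → ε
So P is immediately nullable.
No further non-terminal can be added: every production for the remaining non-terminals contains a terminal or a non-nullable non-terminal.
Nullable = { 'P' }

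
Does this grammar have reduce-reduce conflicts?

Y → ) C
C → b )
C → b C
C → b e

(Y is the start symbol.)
No reduce-reduce conflicts

A reduce-reduce conflict occurs when an LR(0) state has two complete items [A → α .] and [B → β .] — both call for a reduction, and with no lookahead the parser cannot choose between them.

Augment with Y' → Y and build the canonical LR(0) collection (I0 = CLOSURE({[Y' → . Y]}), then GOTO on every symbol after a dot until no new states appear). It has 8 states:
  I0: { [Y → . ) C], [Y' → . Y] }  — shift
  I1: { [C → . b )], [C → . b C], [C → . b e], [Y → ) . C] }  — shift
  I2: { [Y' → Y .] }  — accept
  I3: { [Y → ) C .] }  — reduce
  I4: { [C → . b )], [C → . b C], [C → . b e], [C → b . )], [C → b . C], [C → b . e] }  — shift
  I5: { [C → b ) .] }  — reduce
  I6: { [C → b C .] }  — reduce
  I7: { [C → b e .] }  — reduce

No state contains more than one complete item.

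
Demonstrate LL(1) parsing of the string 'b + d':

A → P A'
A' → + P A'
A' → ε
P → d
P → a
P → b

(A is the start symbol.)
Stack is shown with the top on the left.

Stack     Input    Action
-------------------------
A $       b + d $  output A → P A'
P A' $    b + d $  output P → b
b A' $    b + d $  match 'b'
A' $      + d $    output A' → + P A'
+ P A' $  + d $    match '+'
P A' $    d $      output P → d
d A' $    d $      match 'd'
A' $      $        output A' → ε
$         $        accept

The string is accepted.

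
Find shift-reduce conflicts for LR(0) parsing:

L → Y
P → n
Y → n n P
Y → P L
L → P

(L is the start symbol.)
Augment with L' → L and build the canonical LR(0) collection (I0 = CLOSURE({[L' → . L]}), then GOTO on every symbol after a dot until no new states appear). It has 9 states:
  I0: { [L → . P], [L → . Y], [L' → . L], [P → . n], [Y → . P L], [Y → . n n P] }  — shift
  I1: { [L' → L .] }  — accept
  I2: { [L → . P], [L → . Y], [L → P .], [P → . n], [Y → . P L], [Y → . n n P], [Y → P . L] }  — shift, reduce
  I3: { [L → Y .] }  — reduce
  I4: { [P → n .], [Y → n . n P] }  — shift, reduce
  I5: { [P → . n], [Y → n n . P] }  — shift
  I6: { [Y → n n P .] }  — reduce
  I7: { [P → n .] }  — reduce
  I8: { [Y → P L .] }  — reduce

I2 contains reduce item [L → P .] and shift items [P → . n], [Y → . n n P] — shift-reduce conflict.
I4 contains reduce item [P → n .] and shift item [Y → n . n P] — shift-reduce conflict.

Answer: Yes — I2: [L → P .] vs [P → . n]; I4: [P → n .] vs [Y → n . n P]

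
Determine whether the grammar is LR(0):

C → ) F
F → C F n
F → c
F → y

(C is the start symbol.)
Yes, the grammar is LR(0)

Augment with C' → C and build the canonical LR(0) collection (I0 = CLOSURE({[C' → . C]}), then GOTO on every symbol after a dot until no new states appear). It has 9 states:
  I0: { [C → . ) F], [C' → . C] }  — shift
  I1: { [C → ) . F], [C → . ) F], [F → . C F n], [F → . c], [F → . y] }  — shift
  I2: { [C' → C .] }  — accept
  I3: { [C → . ) F], [F → . C F n], [F → . c], [F → . y], [F → C . F n] }  — shift
  I4: { [C → ) F .] }  — reduce
  I5: { [F → c .] }  — reduce
  I6: { [F → y .] }  — reduce
  I7: { [F → C F . n] }  — shift
  I8: { [F → C F n .] }  — reduce

Every state is either a pure shift/goto state or contains exactly one complete item and nothing to shift — no conflicts. The grammar is LR(0).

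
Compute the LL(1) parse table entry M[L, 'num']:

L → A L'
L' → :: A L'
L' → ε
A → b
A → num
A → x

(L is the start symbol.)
L → A L'

To find M[L, 'num'], we find productions for L where 'num' is in the predict set (PREDICT(N → α) = (FIRST(α) \ {ε}) ∪ (FOLLOW(N) if α ⇒* ε)).

Relevant sets:
  FIRST(A) = { 'b', 'num', 'x' }

L → A L': PREDICT = { 'b', 'num', 'x' }
  'num' is in predict set, so this production goes in M[L, 'num']

M[L, 'num'] = L → A L'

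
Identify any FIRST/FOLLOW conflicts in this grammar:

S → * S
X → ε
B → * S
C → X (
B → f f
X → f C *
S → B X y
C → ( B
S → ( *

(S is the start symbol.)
No FIRST/FOLLOW conflicts.

A FIRST/FOLLOW conflict occurs when a non-terminal N has a nullable alternative N → β (β ⇒* ε) and another alternative N → α with FIRST(α) ∩ FOLLOW(N) ≠ ∅: on such a lookahead the parser cannot decide between expanding α and letting N vanish via β.

Nullable non-terminals: X.

X: nullable alternative(s) X → ε; FOLLOW(X) = { '(', 'y' }
  X → ε: FIRST \ {ε} = { } — this is the only nullable alternative, skip
  X → f C *: FIRST \ {ε} = { 'f' } — disjoint from FOLLOW(X)

B, C, S have no nullable alternative, so no FIRST/FOLLOW check is needed there.

No FIRST/FOLLOW conflicts found.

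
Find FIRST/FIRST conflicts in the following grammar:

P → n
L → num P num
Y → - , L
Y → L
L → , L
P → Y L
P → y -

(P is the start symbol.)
No FIRST/FIRST conflicts.

FIRST sets of the non-terminals at (or reachable through a nullable prefix from) the front of some alternative:
  FIRST(Y) = { ',', '-', 'num' }
  FIRST(L) = { ',', 'num' }

Productions for P:
  P → n: FIRST = { 'n' }
  P → Y L: FIRST = { ',', '-', 'num' }
  P → y -: FIRST = { 'y' }
Productions for L:
  L → num P num: FIRST = { 'num' }
  L → , L: FIRST = { ',' }
Productions for Y:
  Y → - , L: FIRST = { '-' }
  Y → L: FIRST = { ',', 'num' }

All alternatives of each non-terminal have pairwise disjoint FIRST sets.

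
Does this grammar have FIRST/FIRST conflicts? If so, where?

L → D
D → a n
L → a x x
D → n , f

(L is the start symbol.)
Yes. L → D / L → a x x on { 'a' }

A FIRST/FIRST conflict occurs when two productions N → α and N → β for the same non-terminal have FIRST(α) ∩ FIRST(β) ≠ ∅ (with ε ∈ FIRST of a nullable right-hand side, so two nullable alternatives also conflict).

FIRST sets of the non-terminals at (or reachable through a nullable prefix from) the front of some alternative:
  FIRST(D) = { 'a', 'n' }

Productions for L:
  L → D: FIRST = { 'a', 'n' }
  L → a x x: FIRST = { 'a' }
Productions for D:
  D → a n: FIRST = { 'a' }
  D → n , f: FIRST = { 'n' }

Conflict for L: L → D and L → a x x
  Overlap: { 'a' }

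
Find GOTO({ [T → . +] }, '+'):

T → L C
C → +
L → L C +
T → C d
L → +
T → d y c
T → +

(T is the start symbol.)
{ [T → + .] }

GOTO(I, '+') = CLOSURE({ [A → αX.β] : [A → α.Xβ] ∈ I, X = '+' })

Items with dot before '+', with the dot advanced:
  [T → . +] → [T → + .]
Closure adds nothing (no advanced item has the dot before a non-terminal).

GOTO = { [T → + .] }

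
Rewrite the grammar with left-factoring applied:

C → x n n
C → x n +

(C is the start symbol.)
Left-factoring transforms A → αβ₁ | αβ₂ into A → αA' and A' → β₁ | β₂
(α is the longest common prefix among the alternatives). Repeat until
no nonterminal has two alternatives with a common prefix.

Round 1: C has alternatives sharing prefix 'x n'. Introduce C': C → x n C'
  Add: C' → n
  Add: C' → +

No remaining common prefixes — done.

Resulting grammar:
C → x n C'
C' → n
C' → +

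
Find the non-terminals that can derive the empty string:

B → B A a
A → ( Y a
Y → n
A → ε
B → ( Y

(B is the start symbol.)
{ 'A' }

A non-terminal is nullable if it can derive ε (the empty string): either it has an ε-production, or it has a production whose right-hand side consists entirely of nullable non-terminals.

ε-productions: A → ε
So A is immediately nullable.
No further non-terminal can be added: every production for the remaining non-terminals contains a terminal or a non-nullable non-terminal.
Nullable = { 'A' }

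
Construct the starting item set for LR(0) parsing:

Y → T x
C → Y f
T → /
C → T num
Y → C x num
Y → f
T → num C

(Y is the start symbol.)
{ [C → . T num], [C → . Y f], [T → . /], [T → . num C], [Y → . C x num], [Y → . T x], [Y → . f], [Y' → . Y] }

First, augment the grammar with Y' → Y
I₀ = CLOSURE({ [Y' → . Y] }):
  [Y' → . Y] has the dot before Y: add [Y → . T x], [Y → . C x num], [Y → . f]
  [Y → . T x] has the dot before T: add [T → . /], [T → . num C]
  [Y → . C x num] has the dot before C: add [C → . Y f], [C → . T num]
No further items can be added.

I₀ = { [C → . T num], [C → . Y f], [T → . /], [T → . num C], [Y → . C x num], [Y → . T x], [Y → . f], [Y' → . Y] }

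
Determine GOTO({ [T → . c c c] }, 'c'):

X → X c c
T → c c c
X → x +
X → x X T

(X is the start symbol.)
{ [T → c . c c] }

GOTO(I, 'c') = CLOSURE({ [A → αX.β] : [A → α.Xβ] ∈ I, X = 'c' })

Items with dot before 'c', with the dot advanced:
  [T → . c c c] → [T → c . c c]
Closure adds nothing (no advanced item has the dot before a non-terminal).

GOTO = { [T → c . c c] }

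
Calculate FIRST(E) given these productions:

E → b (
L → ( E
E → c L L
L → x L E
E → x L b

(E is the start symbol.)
{ 'b', 'c', 'x' }

To compute FIRST(E), examine every production with E on the left-hand side, reading each right-hand side left to right until a non-nullable symbol is reached.

From E → b (:
  - b is a terminal: add 'b' and stop
From E → c L L:
  - c is a terminal: add 'c' and stop
From E → x L b:
  - x is a terminal: add 'x' and stop

Collecting: FIRST(E) = { 'b', 'c', 'x' }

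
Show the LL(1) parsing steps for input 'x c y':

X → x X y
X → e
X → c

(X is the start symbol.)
LL(1) parsing maintains a stack (initially the start symbol over $) and the input. At each step: if the stack top is a terminal, match it against the current input token; if it is a non-terminal N, replace it with the RHS of M[N, lookahead] (the unique production whose predict set contains the lookahead).

Stack is shown with the top on the left.

Stack    Input    Action
------------------------
X $      x c y $  output X → x X y
x X y $  x c y $  match 'x'
X y $    c y $    output X → c
c y $    c y $    match 'c'
y $      y $      match 'y'
$        $        accept

The string is accepted.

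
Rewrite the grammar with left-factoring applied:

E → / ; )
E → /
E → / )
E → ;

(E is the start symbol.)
Left-factoring transforms A → αβ₁ | αβ₂ into A → αA' and A' → β₁ | β₂
(α is the longest common prefix among the alternatives). Repeat until
no nonterminal has two alternatives with a common prefix.

Round 1: E has alternatives sharing prefix '/'. Introduce E': E → / E'
  Add: E' → ; )
  Add: E' → ε
  Add: E' → )

No remaining common prefixes — done.

Resulting grammar:
E → / E'
E' → ; )
E' → ε
E' → )
E → ;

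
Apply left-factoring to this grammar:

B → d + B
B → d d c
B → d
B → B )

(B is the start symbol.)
Left-factoring transforms A → αβ₁ | αβ₂ into A → αA' and A' → β₁ | β₂
(α is the longest common prefix among the alternatives). Repeat until
no nonterminal has two alternatives with a common prefix.

Round 1: B has alternatives sharing prefix 'd'. Introduce B': B → d B'
  Add: B' → + B
  Add: B' → d c
  Add: B' → ε

No remaining common prefixes — done.

Resulting grammar:
B → d B'
B' → + B
B' → d c
B' → ε
B → B )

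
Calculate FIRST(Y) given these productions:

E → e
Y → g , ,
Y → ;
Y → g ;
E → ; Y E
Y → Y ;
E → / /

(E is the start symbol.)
{ ';', 'g' }

To compute FIRST(Y), examine every production with Y on the left-hand side, reading each right-hand side left to right until a non-nullable symbol is reached.

From Y → g , ,:
  - g is a terminal: add 'g' and stop
From Y → ;:
  - ';' is a terminal: add ';' and stop
From Y → g ;:
  - g is a terminal: add 'g' and stop
From Y → Y ;:
  - Y is the symbol being defined: contributes nothing new
    Y is not nullable, so stop

Collecting: FIRST(Y) = { ';', 'g' }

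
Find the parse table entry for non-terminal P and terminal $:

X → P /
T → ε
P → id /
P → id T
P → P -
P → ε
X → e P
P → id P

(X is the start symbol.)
To find M[P, $], we find productions for P where $ is in the predict set (PREDICT(N → α) = (FIRST(α) \ {ε}) ∪ (FOLLOW(N) if α ⇒* ε)).

Relevant sets:
  FIRST(P) = { '-', 'id', ε }
  FOLLOW(P) = { $, '-', '/' }

P → id /: PREDICT = { 'id' }
P → id T: PREDICT = { 'id' }
P → P -: PREDICT = { '-', 'id' }
P → ε: PREDICT = { $, '-', '/' }
  $ is in predict set, so this production goes in M[P, $]
P → id P: PREDICT = { 'id' }

M[P, $] = P → ε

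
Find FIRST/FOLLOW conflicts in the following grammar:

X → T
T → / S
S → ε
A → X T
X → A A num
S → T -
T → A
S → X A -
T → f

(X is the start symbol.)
A FIRST/FOLLOW conflict occurs when a non-terminal N has a nullable alternative N → β (β ⇒* ε) and another alternative N → α with FIRST(α) ∩ FOLLOW(N) ≠ ∅: on such a lookahead the parser cannot decide between expanding α and letting N vanish via β.

Nullable non-terminals: S.
FIRST sets used below: FIRST(T) = { '/', 'f' }, FIRST(X) = { '/', 'f' }

S: nullable alternative(s) S → ε; FOLLOW(S) = { $, '-', '/', 'f', 'num' }
  S → ε: FIRST \ {ε} = { } — this is the only nullable alternative, skip
  S → T -: FIRST \ {ε} = { '/', 'f' } — overlaps FOLLOW(S) on { '/', 'f' }: CONFLICT
  S → X A -: FIRST \ {ε} = { '/', 'f' } — overlaps FOLLOW(S) on { '/', 'f' }: CONFLICT

A, T, X have no nullable alternative, so no FIRST/FOLLOW check is needed there.

So the grammar has 2 FIRST/FOLLOW conflicts (marked CONFLICT above).

Answer: Yes. S → T '-' with FOLLOW(S) on { '/', 'f' }; S → X A '-' with FOLLOW(S) on { '/', 'f' }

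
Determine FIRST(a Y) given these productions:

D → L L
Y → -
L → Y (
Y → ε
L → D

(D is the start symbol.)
To compute FIRST(a Y), process the symbols left to right:
Symbol a is a terminal. Add 'a' and stop.
FIRST(a Y) = { 'a' }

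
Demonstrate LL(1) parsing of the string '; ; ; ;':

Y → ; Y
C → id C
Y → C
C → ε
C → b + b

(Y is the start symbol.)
Stack is shown with the top on the left.

Stack  Input      Action
------------------------
Y $    ; ; ; ; $  output Y → ; Y
; Y $  ; ; ; ; $  match ';'
Y $    ; ; ; $    output Y → ; Y
; Y $  ; ; ; $    match ';'
Y $    ; ; $      output Y → ; Y
; Y $  ; ; $      match ';'
Y $    ; $        output Y → ; Y
; Y $  ; $        match ';'
Y $    $          output Y → C
C $    $          output C → ε
$      $          accept

The string is accepted.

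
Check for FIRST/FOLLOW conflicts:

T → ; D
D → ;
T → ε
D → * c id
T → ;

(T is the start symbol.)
A FIRST/FOLLOW conflict occurs when a non-terminal N has a nullable alternative N → β (β ⇒* ε) and another alternative N → α with FIRST(α) ∩ FOLLOW(N) ≠ ∅: on such a lookahead the parser cannot decide between expanding α and letting N vanish via β.

Nullable non-terminals: T.

T: nullable alternative(s) T → ε; FOLLOW(T) = { $ }
  T → ; D: FIRST \ {ε} = { ';' } — disjoint from FOLLOW(T)
  T → ε: FIRST \ {ε} = { } — this is the only nullable alternative, skip
  T → ;: FIRST \ {ε} = { ';' } — disjoint from FOLLOW(T)

D has no nullable alternative, so no FIRST/FOLLOW check is needed there.

No FIRST/FOLLOW conflicts found.

Answer: No FIRST/FOLLOW conflicts.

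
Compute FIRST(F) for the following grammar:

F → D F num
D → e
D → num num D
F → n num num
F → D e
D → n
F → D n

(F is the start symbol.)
{ 'e', 'n', 'num' }

To compute FIRST(F), examine every production with F on the left-hand side, reading each right-hand side left to right until a non-nullable symbol is reached.

FIRST sets of the other non-terminals involved (by the same procedure, iterated to a fixed point):
  FIRST(D) = { 'e', 'n', 'num' }

From F → D F num:
  - D is a non-terminal: add FIRST(D) \ {ε} = { 'e', 'n', 'num' }
    D is not nullable, so stop
From F → n num num:
  - n is a terminal: add 'n' and stop
From F → D e:
  - D is a non-terminal: add FIRST(D) \ {ε} = { 'e', 'n', 'num' }
    D is not nullable, so stop
From F → D n:
  - D is a non-terminal: add FIRST(D) \ {ε} = { 'e', 'n', 'num' }
    D is not nullable, so stop

Collecting: FIRST(F) = { 'e', 'n', 'num' }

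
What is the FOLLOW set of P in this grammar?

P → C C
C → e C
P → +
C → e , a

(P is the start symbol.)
{ $ }

To compute FOLLOW(P), find every occurrence of P on a right-hand side N → α P β: add FIRST(β) \ {ε}, and if β is empty or nullable also add FOLLOW(N). Iterate to a fixed point.

P is the start symbol, so $ ∈ FOLLOW(P).
P does not occur on any right-hand side.

Taking the union: FOLLOW(P) = { $ }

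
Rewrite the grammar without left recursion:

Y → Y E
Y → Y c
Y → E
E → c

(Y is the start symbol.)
Y is directly left-recursive. The standard transformation for
  A → A α₁ | ... | A α_m | β₁ | ... | β_n
is
  A  → β₁ A' | ... | β_n A'
  A' → α₁ A' | ... | α_m A' | ε

Y → E becomes Y → E Y'
Y → Y E becomes Y' → E Y'
Y → Y c becomes Y' → c Y'
Add Y' → ε

Productions for other non-terminals are unchanged:
  E → c

Resulting grammar:
Y → E Y'
Y' → E Y'
Y' → c Y'
Y' → ε
E → c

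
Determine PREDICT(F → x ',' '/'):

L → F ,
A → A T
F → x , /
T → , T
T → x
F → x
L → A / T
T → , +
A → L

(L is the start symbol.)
{ 'x' }

PREDICT(F → x ',' '/') = (FIRST(RHS) \ {ε}) ∪ (FOLLOW(F) if ε ∈ FIRST(RHS), i.e. RHS ⇒* ε)
FIRST(x ',' '/') = { 'x' }
ε ∉ FIRST(x ',' '/'), so FOLLOW(F) is not added.
PREDICT(F → x ',' '/') = { 'x' }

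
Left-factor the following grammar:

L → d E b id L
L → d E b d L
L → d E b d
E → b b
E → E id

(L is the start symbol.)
Left-factoring transforms A → αβ₁ | αβ₂ into A → αA' and A' → β₁ | β₂
(α is the longest common prefix among the alternatives). Repeat until
no nonterminal has two alternatives with a common prefix.

Round 1: L has alternatives sharing prefix 'd E b'. Introduce L': L → d E b L'
  Add: L' → id L
  Add: L' → d L
  Add: L' → d

Round 2: L' has alternatives sharing prefix 'd'. Introduce L'': L' → d L''
  Add: L'' → L
  Add: L'' → ε

No remaining common prefixes — done.

Resulting grammar:
L → d E b L'
L' → id L
L' → d L''
L'' → L
L'' → ε
E → b b
E → E id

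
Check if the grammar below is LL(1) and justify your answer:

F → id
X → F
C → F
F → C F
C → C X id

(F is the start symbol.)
No. Predict set conflict for F: { 'id' }

A grammar is LL(1) if for each non-terminal N with multiple productions, the predict sets of those productions are pairwise disjoint, where PREDICT(N → α) = (FIRST(α) \ {ε}) ∪ (FOLLOW(N) if α ⇒* ε).

Relevant sets:
  FIRST(C) = { 'id' }
  FIRST(F) = { 'id' }

For F:
  PREDICT(F → id) = { 'id' }
  PREDICT(F → C F) = { 'id' }
For C:
  PREDICT(C → F) = { 'id' }
  PREDICT(C → C X id) = { 'id' }
X has a single production, so nothing to check there.

Conflict found: Predict set conflict for F: { 'id' }
The grammar is NOT LL(1).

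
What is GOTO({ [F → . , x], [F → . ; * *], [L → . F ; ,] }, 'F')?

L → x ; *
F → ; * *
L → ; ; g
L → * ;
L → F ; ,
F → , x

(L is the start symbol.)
GOTO(I, 'F') = CLOSURE({ [A → αX.β] : [A → α.Xβ] ∈ I, X = 'F' })

Items with dot before 'F', with the dot advanced:
  [L → . F ; ,] → [L → F . ; ,]
Closure adds nothing (no advanced item has the dot before a non-terminal).

GOTO = { [L → F . ; ,] }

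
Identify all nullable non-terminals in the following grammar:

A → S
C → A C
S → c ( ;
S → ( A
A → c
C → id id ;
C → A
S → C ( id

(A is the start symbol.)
None

A non-terminal is nullable if it can derive ε (the empty string): either it has an ε-production, or it has a production whose right-hand side consists entirely of nullable non-terminals.

There are no ε-productions, so no non-terminal can derive ε.
No non-terminals are nullable.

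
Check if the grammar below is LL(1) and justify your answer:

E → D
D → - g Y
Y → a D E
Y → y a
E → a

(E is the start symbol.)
A grammar is LL(1) if for each non-terminal N with multiple productions, the predict sets of those productions are pairwise disjoint, where PREDICT(N → α) = (FIRST(α) \ {ε}) ∪ (FOLLOW(N) if α ⇒* ε).

Relevant sets:
  FIRST(D) = { '-' }

For E:
  PREDICT(E → D) = { '-' }
  PREDICT(E → a) = { 'a' }
For Y:
  PREDICT(Y → a D E) = { 'a' }
  PREDICT(Y → y a) = { 'y' }
D has a single production, so nothing to check there.

All predict sets are disjoint. The grammar IS LL(1).

Answer: Yes, the grammar is LL(1).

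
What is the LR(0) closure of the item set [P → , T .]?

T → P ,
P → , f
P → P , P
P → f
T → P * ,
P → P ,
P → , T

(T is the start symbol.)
{ [P → , T .] }

To compute CLOSURE, for each item [A → α.Bβ] where B is a non-terminal, add [B → .γ] for all productions B → γ; repeat for the newly added items until nothing changes.

Start with: [P → , T .]
The dot is at the end, so nothing is added.

CLOSURE = { [P → , T .] }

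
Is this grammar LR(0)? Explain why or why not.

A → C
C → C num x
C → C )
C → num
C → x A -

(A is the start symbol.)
No. Shift-reduce conflict between [A → C .] and [C → C . )]

Augment with A' → A and build the canonical LR(0) collection (I0 = CLOSURE({[A' → . A]}), then GOTO on every symbol after a dot until no new states appear). It has 10 states:
  I0: { [A → . C], [A' → . A], [C → . C )], [C → . C num x], [C → . num], [C → . x A -] }  — shift
  I1: { [A' → A .] }  — accept
  I2: { [A → C .], [C → C . )], [C → C . num x] }  — shift, reduce
  I3: { [C → num .] }  — reduce
  I4: { [A → . C], [C → . C )], [C → . C num x], [C → . num], [C → . x A -], [C → x . A -] }  — shift
  I5: { [C → x A . -] }  — shift
  I6: { [C → x A - .] }  — reduce
  I7: { [C → C ) .] }  — reduce
  I8: { [C → C num . x] }  — shift
  I9: { [C → C num x .] }  — reduce

Conflict in state I2:
  Shift-reduce conflict between [A → C .] and [C → C . )]
So the grammar is NOT LR(0).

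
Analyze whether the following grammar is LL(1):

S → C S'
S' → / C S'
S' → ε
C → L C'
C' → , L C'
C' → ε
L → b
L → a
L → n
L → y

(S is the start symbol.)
Relevant sets:
  FOLLOW(S') = { $ }
  FOLLOW(C') = { $, '/' }

For S':
  PREDICT(S' → '/' C S') = { '/' }
  PREDICT(S' → ε) = { $ }
For C':
  PREDICT(C' → ',' L C') = { ',' }
  PREDICT(C' → ε) = { $, '/' }
For L:
  PREDICT(L → b) = { 'b' }
  PREDICT(L → a) = { 'a' }
  PREDICT(L → n) = { 'n' }
  PREDICT(L → y) = { 'y' }
S, C have a single production, so nothing to check there.

All predict sets are disjoint. The grammar IS LL(1).

Answer: Yes, the grammar is LL(1).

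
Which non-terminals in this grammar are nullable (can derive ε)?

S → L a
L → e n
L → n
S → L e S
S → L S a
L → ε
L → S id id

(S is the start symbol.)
{ 'L' }

ε-productions: L → ε
So L is immediately nullable.
No further non-terminal can be added: every production for the remaining non-terminals contains a terminal or a non-nullable non-terminal.
Nullable = { 'L' }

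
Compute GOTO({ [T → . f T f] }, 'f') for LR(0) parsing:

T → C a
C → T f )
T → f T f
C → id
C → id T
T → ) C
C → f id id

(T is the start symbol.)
GOTO(I, 'f') = CLOSURE({ [A → αX.β] : [A → α.Xβ] ∈ I, X = 'f' })

Items with dot before 'f', with the dot advanced:
  [T → . f T f] → [T → f . T f]
Closure of the advanced items:
  [T → f . T f] has the dot before T: add [T → . C a], [T → . f T f], [T → . ) C]
  [T → . C a] has the dot before C: add [C → . T f )], [C → . id], [C → . id T], [C → . f id id]

GOTO = { [C → . T f )], [C → . f id id], [C → . id T], [C → . id], [T → . ) C], [T → . C a], [T → . f T f], [T → f . T f] }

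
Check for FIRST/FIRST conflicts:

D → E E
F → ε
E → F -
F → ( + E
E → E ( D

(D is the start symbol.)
Yes. E → F '-' / E → E '(' D on { '(', '-' }

FIRST sets of the non-terminals at (or reachable through a nullable prefix from) the front of some alternative:
  FIRST(F) = { '(', ε }
  FIRST(E) = { '(', '-' }

Productions for F:
  F → ε: FIRST = { ε }
  F → ( + E: FIRST = { '(' }
Productions for E:
  E → F -: FIRST = { '(', '-' }
  E → E ( D: FIRST = { '(', '-' }
D has only one production, so no FIRST/FIRST conflict is possible there.

Conflict for E: E → F - and E → E ( D
  Overlap: { '(', '-' }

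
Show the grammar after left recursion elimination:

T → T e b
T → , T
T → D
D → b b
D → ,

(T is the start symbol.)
T → , T T'
T → D T'
T' → e b T'
T' → ε
D → b b
D → ,

T is directly left-recursive. The standard transformation for
  A → A α₁ | ... | A α_m | β₁ | ... | β_n
is
  A  → β₁ A' | ... | β_n A'
  A' → α₁ A' | ... | α_m A' | ε

T → , T becomes T → , T T'
T → D becomes T → D T'
T → T e b becomes T' → e b T'
Add T' → ε

Productions for other non-terminals are unchanged:
  D → b b
  D → ,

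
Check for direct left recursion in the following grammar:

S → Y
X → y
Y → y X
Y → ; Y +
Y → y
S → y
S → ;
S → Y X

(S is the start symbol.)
S → Y: starts with Y
X → y: starts with y
Y → y X: starts with y
Y → ; Y +: starts with ';'
Y → y: starts with y
S → y: starts with y
S → ;: starts with ';'
S → Y X: starts with Y

No direct left recursion found.

Answer: No direct left recursion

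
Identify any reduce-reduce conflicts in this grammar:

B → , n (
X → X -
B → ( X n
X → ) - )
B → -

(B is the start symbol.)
A reduce-reduce conflict occurs when an LR(0) state has two complete items [A → α .] and [B → β .] — both call for a reduction, and with no lookahead the parser cannot choose between them.

Augment with B' → B and build the canonical LR(0) collection (I0 = CLOSURE({[B' → . B]}), then GOTO on every symbol after a dot until no new states appear). It has 13 states:
  I0: { [B → . ( X n], [B → . , n (], [B → . -], [B' → . B] }  — shift
  I1: { [B → ( . X n], [X → . ) - )], [X → . X -] }  — shift
  I2: { [B → , . n (] }  — shift
  I3: { [B → - .] }  — reduce
  I4: { [B' → B .] }  — accept
  I5: { [B → , n . (] }  — shift
  I6: { [B → , n ( .] }  — reduce
  I7: { [X → ) . - )] }  — shift
  I8: { [B → ( X . n], [X → X . -] }  — shift
  I9: { [X → X - .] }  — reduce
  I10: { [B → ( X n .] }  — reduce
  I11: { [X → ) - . )] }  — shift
  I12: { [X → ) - ) .] }  — reduce

No state contains more than one complete item.

Answer: No reduce-reduce conflicts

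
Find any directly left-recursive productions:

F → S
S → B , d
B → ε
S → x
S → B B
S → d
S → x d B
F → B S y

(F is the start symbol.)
Direct left recursion occurs when N → N α for some non-terminal N (the right-hand side begins with the left-hand side itself).

F → S: starts with S
S → B , d: starts with B
B → ε: starts with ε
S → x: starts with x
S → B B: starts with B
S → d: starts with d
S → x d B: starts with x
F → B S y: starts with B

No direct left recursion found.

Answer: No direct left recursion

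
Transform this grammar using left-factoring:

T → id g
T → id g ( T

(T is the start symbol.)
T → id g T'
T' → ε
T' → ( T

Left-factoring transforms A → αβ₁ | αβ₂ into A → αA' and A' → β₁ | β₂
(α is the longest common prefix among the alternatives). Repeat until
no nonterminal has two alternatives with a common prefix.

Round 1: T has alternatives sharing prefix 'id g'. Introduce T': T → id g T'
  Add: T' → ε
  Add: T' → ( T

No remaining common prefixes — done.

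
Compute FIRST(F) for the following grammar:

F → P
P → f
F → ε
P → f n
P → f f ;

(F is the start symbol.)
To compute FIRST(F), examine every production with F on the left-hand side, reading each right-hand side left to right until a non-nullable symbol is reached.

FIRST sets of the other non-terminals involved (by the same procedure, iterated to a fixed point):
  FIRST(P) = { 'f' }

From F → P:
  - P is a non-terminal: add FIRST(P) \ {ε} = { 'f' }
    P is not nullable, so stop
From F → ε:
  - ε-production, so ε ∈ FIRST(F)

Collecting: FIRST(F) = { 'f', ε }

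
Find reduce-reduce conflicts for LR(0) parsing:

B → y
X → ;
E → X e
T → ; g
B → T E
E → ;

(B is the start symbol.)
A reduce-reduce conflict occurs when an LR(0) state has two complete items [A → α .] and [B → β .] — both call for a reduction, and with no lookahead the parser cannot choose between them.

Augment with B' → B and build the canonical LR(0) collection (I0 = CLOSURE({[B' → . B]}), then GOTO on every symbol after a dot until no new states appear). It has 10 states:
  I0: { [B → . T E], [B → . y], [B' → . B], [T → . ; g] }  — shift
  I1: { [T → ; . g] }  — shift
  I2: { [B' → B .] }  — accept
  I3: { [B → T . E], [E → . ;], [E → . X e], [X → . ;] }  — shift
  I4: { [B → y .] }  — reduce
  I5: { [E → ; .], [X → ; .] }  — 2 reduces
  I6: { [B → T E .] }  — reduce
  I7: { [E → X . e] }  — shift
  I8: { [E → X e .] }  — reduce
  I9: { [T → ; g .] }  — reduce

I5 contains complete items [E → ; .], [X → ; .] — reduce-reduce conflict.

Answer: Yes — I5: [E → ; .] vs [X → ; .]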